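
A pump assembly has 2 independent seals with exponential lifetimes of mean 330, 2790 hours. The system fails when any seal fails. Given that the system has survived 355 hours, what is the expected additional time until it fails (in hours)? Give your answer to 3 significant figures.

First-failure rate Σλ = 1/330 + 1/2790 = 0.00338873.
By memorylessness the expected residual is 1/Σλ = 295.096 hours, regardless of the 355 already elapsed.

295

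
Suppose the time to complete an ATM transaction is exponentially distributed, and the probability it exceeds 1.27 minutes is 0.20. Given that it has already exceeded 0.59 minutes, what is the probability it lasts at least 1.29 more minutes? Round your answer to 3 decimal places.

0.195

From e^(−λ·1.27) = 0.20, λ = −ln(0.20)/1.27 = 1.26727.
Memoryless: P(X > 0.59+1.29 | X > 0.59) = P(X > 1.29) = e^(−1.26727·1.29) ≈ 0.195.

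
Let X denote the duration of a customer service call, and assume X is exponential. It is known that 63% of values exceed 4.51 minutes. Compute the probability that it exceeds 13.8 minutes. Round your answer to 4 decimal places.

0.2432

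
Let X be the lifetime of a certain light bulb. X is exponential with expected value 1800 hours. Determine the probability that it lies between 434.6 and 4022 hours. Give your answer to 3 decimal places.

The rate is λ = 1/1800 = 0.000555556 per hour.
P(434.6 < X < 4022) = e^(−λ·434.6) − e^(−λ·4022) = 0.78549 − 0.10705 ≈ 0.678.

0.678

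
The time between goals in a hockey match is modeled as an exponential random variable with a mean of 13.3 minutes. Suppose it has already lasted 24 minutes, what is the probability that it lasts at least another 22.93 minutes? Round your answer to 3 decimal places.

The rate is λ = 1/13.3 = 0.075188 per minute.
By the memoryless property, P(X > 24+22.93 | X > 24) = P(X > 22.93).
P(X > 22.93) = e^(−1.7241) ≈ 0.178.

0.178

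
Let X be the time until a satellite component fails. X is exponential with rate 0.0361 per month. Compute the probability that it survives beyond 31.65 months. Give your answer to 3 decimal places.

0.319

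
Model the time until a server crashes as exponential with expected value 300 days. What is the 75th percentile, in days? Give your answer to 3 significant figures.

416

The rate is λ = 1/300 = 0.00333333 per day.
Set 1 − e^(−λt) = 0.75, so t = −ln(0.25)/λ = 1.3863/0.00333333 ≈ 415.888 days.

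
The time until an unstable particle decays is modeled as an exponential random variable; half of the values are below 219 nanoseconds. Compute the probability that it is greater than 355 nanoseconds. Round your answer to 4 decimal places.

For an exponential, median = ln(2)/λ, so λ = ln 2 / 219 = 0.00316506 per nanosecond.
P(X > 355) = e^(−λ·355) = e^(−1.1236) ≈ 0.3251.

0.3251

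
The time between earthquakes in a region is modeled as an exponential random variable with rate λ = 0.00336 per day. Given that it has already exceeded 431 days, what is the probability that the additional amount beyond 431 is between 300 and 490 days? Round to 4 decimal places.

Memoryless: the residual past 431 is again Exp(λ).
P(300 < residual < 490) = e^(−λ·300) − e^(−λ·490) = 0.36495 − 0.19274 ≈ 0.1722.

0.1722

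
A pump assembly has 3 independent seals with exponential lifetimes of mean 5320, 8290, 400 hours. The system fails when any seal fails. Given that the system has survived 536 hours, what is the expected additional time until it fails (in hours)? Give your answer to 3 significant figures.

First-failure rate Σλ = 1/5320 + 1/8290 + 1/400 = 0.0028086.
By memorylessness the expected residual is 1/Σλ = 356.05 hours, regardless of the 536 already elapsed.

356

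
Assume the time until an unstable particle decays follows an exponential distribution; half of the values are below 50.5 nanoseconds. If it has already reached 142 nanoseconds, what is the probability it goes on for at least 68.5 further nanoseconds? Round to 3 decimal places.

0.391

For an exponential, median = ln(2)/λ, so λ = ln 2 / 50.5 = 0.0137257 per nanosecond.
The exponential is memoryless, so the remaining time is again Exp(λ): the condition X > 142 is irrelevant.
P(X > 68.5) = e^(−0.94021) ≈ 0.391.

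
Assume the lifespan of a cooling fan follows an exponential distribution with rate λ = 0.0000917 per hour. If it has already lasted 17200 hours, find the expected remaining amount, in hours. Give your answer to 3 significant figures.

10900

By memorylessness, the remaining amount past any threshold is again Exp(λ) with mean 1/λ = 10905.1 hours.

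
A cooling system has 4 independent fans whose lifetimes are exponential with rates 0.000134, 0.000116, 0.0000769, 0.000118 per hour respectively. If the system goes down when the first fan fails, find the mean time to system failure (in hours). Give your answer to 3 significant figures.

2250

The time to first failure is exponential with rate Σλ = 0.000134 + 0.000116 + 0.0000769 + 0.000118 = 0.0004449.
E[min] = 1/Σλ = 1/0.0004449 = 2247.7 hours.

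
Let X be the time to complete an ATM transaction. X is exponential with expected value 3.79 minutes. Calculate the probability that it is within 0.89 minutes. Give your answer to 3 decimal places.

The rate is λ = 1/3.79 = 0.263852 per minute.
P(X ≤ 0.89) = 1 − e^(−λ·0.89) = 1 − e^(−0.23483) ≈ 0.209.

0.209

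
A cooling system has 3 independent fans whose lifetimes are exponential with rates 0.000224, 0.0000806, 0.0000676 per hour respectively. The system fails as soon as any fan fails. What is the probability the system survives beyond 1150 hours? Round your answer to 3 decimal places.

The time to first failure is exponential with rate Σλ = 0.000224 + 0.0000806 + 0.0000676 = 0.0003722.
P(min > 1150) = e^(−0.0003722·1150) = e^(−0.42803) ≈ 0.652.

0.652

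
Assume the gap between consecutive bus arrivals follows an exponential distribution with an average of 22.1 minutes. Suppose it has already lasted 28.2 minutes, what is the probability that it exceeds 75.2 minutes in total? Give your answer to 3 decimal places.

The rate is λ = 1/22.1 = 0.0452489 per minute.
P(X > s+t | X > s) = e^(−λ(s+t))/e^(−λs) = e^(−λt), independent of s = 28.2.
P(X > 47) = e^(−2.1267) ≈ 0.119.

0.119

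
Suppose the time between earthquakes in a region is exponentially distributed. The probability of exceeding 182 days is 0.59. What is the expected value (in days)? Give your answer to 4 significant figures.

e^(−λ·182) = 0.59 ⇒ λ = −ln(0.59)/182 = 0.00289908.
Mean = 1/λ = 344.937 days.

344.9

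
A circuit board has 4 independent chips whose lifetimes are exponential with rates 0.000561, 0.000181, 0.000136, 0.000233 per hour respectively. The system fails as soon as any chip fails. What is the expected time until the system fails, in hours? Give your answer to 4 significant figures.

900.1

The time to first failure is exponential with rate Σλ = 0.000561 + 0.000181 + 0.000136 + 0.000233 = 0.001111.
E[min] = 1/Σλ = 1/0.001111 = 900.09 hours.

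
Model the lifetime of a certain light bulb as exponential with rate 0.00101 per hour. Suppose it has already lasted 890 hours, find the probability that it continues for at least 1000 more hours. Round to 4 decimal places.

0.3642

The exponential is memoryless, so the remaining time is again Exp(λ): the condition X > 890 is irrelevant.
P(X > 1000) = e^(−1.01) ≈ 0.3642.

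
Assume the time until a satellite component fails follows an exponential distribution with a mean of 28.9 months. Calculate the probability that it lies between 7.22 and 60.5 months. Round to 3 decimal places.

0.656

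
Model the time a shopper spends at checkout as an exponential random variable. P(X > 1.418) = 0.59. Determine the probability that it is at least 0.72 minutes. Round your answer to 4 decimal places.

0.7650

e^(−λ·1.418) = 0.59 ⇒ λ = −ln(0.59)/1.418 = 0.372096.
P(X > 0.72) = e^(−0.372096·0.72) = e^(−0.26791) ≈ 0.7650.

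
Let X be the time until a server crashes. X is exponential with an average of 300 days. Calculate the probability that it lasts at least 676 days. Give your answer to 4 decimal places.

0.1050

The rate is λ = 1/300 = 0.00333333 per day.
P(X > 676) = e^(−λ·676) = e^(−2.2533) ≈ 0.1050.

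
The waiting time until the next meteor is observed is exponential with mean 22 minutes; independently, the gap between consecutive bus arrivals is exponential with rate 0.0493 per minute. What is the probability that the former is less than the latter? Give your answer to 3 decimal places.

0.480

λ_1 = 1/22 = 0.0454545, λ_2 = 0.0493.
For independent exponentials, P(the former < the latter) = λ_1/(λ_1+λ_2) = 0.0454545/0.0947545 ≈ 0.480.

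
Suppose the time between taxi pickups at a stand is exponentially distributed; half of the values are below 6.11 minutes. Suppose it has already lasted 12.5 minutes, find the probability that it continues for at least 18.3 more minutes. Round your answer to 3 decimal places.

0.125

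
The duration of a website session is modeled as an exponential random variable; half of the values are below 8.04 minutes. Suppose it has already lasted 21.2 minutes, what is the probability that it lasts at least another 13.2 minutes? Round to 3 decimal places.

For an exponential, median = ln(2)/λ, so λ = ln 2 / 8.04 = 0.0862123 per minute.
By the memoryless property, P(X > 21.2+13.2 | X > 21.2) = P(X > 13.2).
P(X > 13.2) = e^(−1.138) ≈ 0.320.

0.320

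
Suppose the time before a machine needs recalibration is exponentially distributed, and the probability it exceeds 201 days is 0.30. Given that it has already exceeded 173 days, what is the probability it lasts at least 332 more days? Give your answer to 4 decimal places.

0.1369

From e^(−λ·201) = 0.30, λ = −ln(0.30)/201 = 0.00598991.
Memoryless: P(X > 173+332 | X > 173) = P(X > 332) = e^(−0.00598991·332) ≈ 0.1369.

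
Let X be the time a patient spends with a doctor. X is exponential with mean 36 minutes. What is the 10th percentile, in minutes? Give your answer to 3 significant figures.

3.79

The rate is λ = 1/36 = 0.0277778 per minute.
Set 1 − e^(−λt) = 0.1, so t = −ln(0.9)/λ = 0.10536/0.0277778 ≈ 3.79298 minutes.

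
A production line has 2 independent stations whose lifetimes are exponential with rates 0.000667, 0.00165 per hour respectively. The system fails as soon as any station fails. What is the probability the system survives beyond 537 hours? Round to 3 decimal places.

The time to first failure is exponential with rate Σλ = 0.000667 + 0.00165 = 0.002317.
P(min > 537) = e^(−0.002317·537) = e^(−1.2442) ≈ 0.288.

0.288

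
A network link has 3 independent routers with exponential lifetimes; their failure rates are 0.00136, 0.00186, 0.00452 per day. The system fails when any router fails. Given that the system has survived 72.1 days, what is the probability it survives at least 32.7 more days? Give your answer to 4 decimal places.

0.7764

Time to first failure ~ Exp(Σλ) with Σλ = 0.00774.
By memorylessness, P(T > 72.1+32.7 | T > 72.1) = P(T > 32.7) = e^(−0.00774·32.7) ≈ 0.7764.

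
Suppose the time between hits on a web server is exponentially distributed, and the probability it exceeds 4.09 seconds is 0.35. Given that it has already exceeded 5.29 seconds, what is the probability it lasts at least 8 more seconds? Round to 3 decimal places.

From e^(−λ·4.09) = 0.35, λ = −ln(0.35)/4.09 = 0.25668.
Memoryless: P(X > 5.29+8 | X > 5.29) = P(X > 8) = e^(−0.25668·8) ≈ 0.128.

0.128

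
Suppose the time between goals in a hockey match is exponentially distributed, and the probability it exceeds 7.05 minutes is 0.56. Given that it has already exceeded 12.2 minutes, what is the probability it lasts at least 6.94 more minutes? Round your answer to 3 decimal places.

From e^(−λ·7.05) = 0.56, λ = −ln(0.56)/7.05 = 0.0822438.
Memoryless: P(X > 12.2+6.94 | X > 12.2) = P(X > 6.94) = e^(−0.0822438·6.94) ≈ 0.565.

0.565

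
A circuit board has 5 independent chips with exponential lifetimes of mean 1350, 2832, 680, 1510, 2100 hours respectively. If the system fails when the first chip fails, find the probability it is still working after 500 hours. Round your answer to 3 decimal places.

0.157

The first failure time is exponential with rate Σλ_i = 1/1350 + 1/2832 + 1/680 + 1/1510 + 1/2100 = 0.00370288 per hour.
P(min > 500) = e^(−0.00370288·500) = e^(−1.8514) ≈ 0.157.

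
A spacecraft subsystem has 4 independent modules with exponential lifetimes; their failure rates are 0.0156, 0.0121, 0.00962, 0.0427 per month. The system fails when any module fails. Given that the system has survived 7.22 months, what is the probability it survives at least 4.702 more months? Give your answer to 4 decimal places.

Time to first failure ~ Exp(Σλ) with Σλ = 0.08002.
By memorylessness, P(T > 7.22+4.702 | T > 7.22) = P(T > 4.702) = e^(−0.08002·4.702) ≈ 0.6864.

0.6864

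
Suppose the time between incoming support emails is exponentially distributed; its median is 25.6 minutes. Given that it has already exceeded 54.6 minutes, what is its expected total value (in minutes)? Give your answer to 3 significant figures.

For an exponential, median = ln(2)/λ, so λ = ln 2 / 25.6 = 0.0270761 per minute.
By memorylessness, E[X | X > 54.6] = 54.6 + 1/λ = 54.6 + 36.933 = 91.533 minutes.

91.5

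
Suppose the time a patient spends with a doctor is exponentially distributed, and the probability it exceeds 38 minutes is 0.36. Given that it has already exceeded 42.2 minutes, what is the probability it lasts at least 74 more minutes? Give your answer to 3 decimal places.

0.137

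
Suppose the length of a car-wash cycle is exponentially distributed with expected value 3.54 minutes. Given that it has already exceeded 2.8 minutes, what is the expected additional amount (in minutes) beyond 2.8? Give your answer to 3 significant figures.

The rate is λ = 1/3.54 = 0.282486 per minute.
By memorylessness, the remaining amount past any threshold is again Exp(λ) with mean 1/λ = 3.54 minutes.

3.54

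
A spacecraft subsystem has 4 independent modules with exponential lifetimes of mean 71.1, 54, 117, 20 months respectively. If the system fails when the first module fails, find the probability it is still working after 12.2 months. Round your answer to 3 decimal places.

0.329

The first failure time is exponential with rate Σλ_i = 1/71.1 + 1/54 + 1/117 + 1/20 = 0.0911302 per month.
P(min > 12.2) = e^(−0.0911302·12.2) = e^(−1.1118) ≈ 0.329.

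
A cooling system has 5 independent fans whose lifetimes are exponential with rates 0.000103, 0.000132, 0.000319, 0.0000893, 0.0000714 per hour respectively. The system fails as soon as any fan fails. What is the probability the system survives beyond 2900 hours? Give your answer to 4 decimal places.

0.1259

The time to first failure is exponential with rate Σλ = 0.000103 + 0.000132 + 0.000319 + 0.0000893 + 0.0000714 = 0.0007147.
P(min > 2900) = e^(−0.0007147·2900) = e^(−2.0726) ≈ 0.1259.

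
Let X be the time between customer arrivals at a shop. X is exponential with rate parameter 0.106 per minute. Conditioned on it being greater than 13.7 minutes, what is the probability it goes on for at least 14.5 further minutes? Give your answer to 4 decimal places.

By the memoryless property, P(X > 13.7+14.5 | X > 13.7) = P(X > 14.5).
P(X > 14.5) = e^(−1.537) ≈ 0.2150.

0.2150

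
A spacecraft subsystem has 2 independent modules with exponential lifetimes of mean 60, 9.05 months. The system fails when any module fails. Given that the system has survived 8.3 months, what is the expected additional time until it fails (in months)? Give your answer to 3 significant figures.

7.86

First-failure rate Σλ = 1/60 + 1/9.05 = 0.127164.
By memorylessness the expected residual is 1/Σλ = 7.86387 months, regardless of the 8.3 already elapsed.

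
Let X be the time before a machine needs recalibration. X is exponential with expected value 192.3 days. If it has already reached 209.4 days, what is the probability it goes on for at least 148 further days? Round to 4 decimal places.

0.4632

The rate is λ = 1/192.3 = 0.00520021 per day.
P(X > s+t | X > s) = e^(−λ(s+t))/e^(−λs) = e^(−λt), independent of s = 209.4.
P(X > 148) = e^(−0.76963) ≈ 0.4632.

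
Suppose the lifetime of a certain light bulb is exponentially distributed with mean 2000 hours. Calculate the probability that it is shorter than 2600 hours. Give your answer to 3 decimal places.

0.727

The rate is λ = 1/2000 = 0.0005 per hour.
P(X ≤ 2600) = 1 − e^(−λ·2600) = 1 − e^(−1.3) ≈ 0.727.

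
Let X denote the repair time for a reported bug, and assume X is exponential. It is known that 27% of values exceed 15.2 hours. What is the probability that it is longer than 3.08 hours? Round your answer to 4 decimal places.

e^(−λ·15.2) = 0.27 ⇒ λ = −ln(0.27)/15.2 = 0.0861403.
P(X > 3.08) = e^(−0.0861403·3.08) = e^(−0.26531) ≈ 0.7670.

0.7670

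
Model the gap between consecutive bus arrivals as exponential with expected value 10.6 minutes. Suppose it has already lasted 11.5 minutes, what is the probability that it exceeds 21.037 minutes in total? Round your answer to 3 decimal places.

The rate is λ = 1/10.6 = 0.0943396 per minute.
By the memoryless property, P(X > 11.5+9.537 | X > 11.5) = P(X > 9.537).
P(X > 9.537) = e^(−0.89972) ≈ 0.407.

0.407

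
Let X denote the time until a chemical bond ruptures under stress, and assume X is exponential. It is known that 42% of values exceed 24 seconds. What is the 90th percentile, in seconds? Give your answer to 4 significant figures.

e^(−λ·24) = 0.42 ⇒ λ = −ln(0.42)/24 = 0.0361459.
90th percentile: 1 − e^(−λt) = 0.9, t = −ln(0.1)/λ = 63.7026 seconds.

63.70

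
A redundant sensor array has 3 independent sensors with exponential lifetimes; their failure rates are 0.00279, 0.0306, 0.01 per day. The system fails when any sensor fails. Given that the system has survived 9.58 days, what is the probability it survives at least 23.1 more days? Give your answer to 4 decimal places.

Time to first failure ~ Exp(Σλ) with Σλ = 0.04339.
By memorylessness, P(T > 9.58+23.1 | T > 9.58) = P(T > 23.1) = e^(−0.04339·23.1) ≈ 0.3670.

0.3670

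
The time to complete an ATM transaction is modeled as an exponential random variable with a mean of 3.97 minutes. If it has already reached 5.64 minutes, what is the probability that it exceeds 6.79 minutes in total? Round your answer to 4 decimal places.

The rate is λ = 1/3.97 = 0.251889 per minute.
By the memoryless property, P(X > 5.64+1.15 | X > 5.64) = P(X > 1.15).
P(X > 1.15) = e^(−0.28967) ≈ 0.7485.

0.7485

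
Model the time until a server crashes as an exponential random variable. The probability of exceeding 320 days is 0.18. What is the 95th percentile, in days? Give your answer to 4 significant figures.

e^(−λ·320) = 0.18 ⇒ λ = −ln(0.18)/320 = 0.00535875.
95th percentile: 1 − e^(−λt) = 0.95, t = −ln(0.05)/λ = 559.036 days.

559.0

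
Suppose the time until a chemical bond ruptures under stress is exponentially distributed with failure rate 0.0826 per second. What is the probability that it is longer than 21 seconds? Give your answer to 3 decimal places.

0.176

P(X > 21) = e^(−λ·21) = e^(−1.7346) ≈ 0.176.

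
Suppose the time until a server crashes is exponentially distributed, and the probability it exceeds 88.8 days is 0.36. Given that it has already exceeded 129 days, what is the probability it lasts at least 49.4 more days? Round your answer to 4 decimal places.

0.5665

From e^(−λ·88.8) = 0.36, λ = −ln(0.36)/88.8 = 0.0115051.
Memoryless: P(X > 129+49.4 | X > 129) = P(X > 49.4) = e^(−0.0115051·49.4) ≈ 0.5665.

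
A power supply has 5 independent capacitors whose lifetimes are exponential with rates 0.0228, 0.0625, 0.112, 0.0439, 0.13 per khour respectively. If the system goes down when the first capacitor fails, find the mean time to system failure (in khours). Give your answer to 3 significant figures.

The time to first failure is exponential with rate Σλ = 0.0228 + 0.0625 + 0.112 + 0.0439 + 0.13 = 0.3712.
E[min] = 1/Σλ = 1/0.3712 = 2.69397 khours.

2.69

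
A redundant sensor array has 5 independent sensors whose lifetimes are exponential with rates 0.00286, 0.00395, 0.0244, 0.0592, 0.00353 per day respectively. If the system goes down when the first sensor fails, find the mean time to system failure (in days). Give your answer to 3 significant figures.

The time to first failure is exponential with rate Σλ = 0.00286 + 0.00395 + 0.0244 + 0.0592 + 0.00353 = 0.09394.
E[min] = 1/Σλ = 1/0.09394 = 10.6451 days.

10.6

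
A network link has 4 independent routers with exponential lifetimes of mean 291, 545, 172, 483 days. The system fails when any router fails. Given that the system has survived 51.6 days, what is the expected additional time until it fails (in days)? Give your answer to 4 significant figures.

First-failure rate Σλ = 1/291 + 1/545 + 1/172 + 1/483 = 0.0131556.
By memorylessness the expected residual is 1/Σλ = 76.0131 days, regardless of the 51.6 already elapsed.

76.01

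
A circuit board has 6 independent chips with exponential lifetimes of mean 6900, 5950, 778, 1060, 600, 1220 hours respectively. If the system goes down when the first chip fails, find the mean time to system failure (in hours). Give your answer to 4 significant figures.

198.9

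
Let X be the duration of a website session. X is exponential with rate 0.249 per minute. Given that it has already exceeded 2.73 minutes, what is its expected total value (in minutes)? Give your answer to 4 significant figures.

By memorylessness, E[X | X > 2.73] = 2.73 + 1/λ = 2.73 + 4.01606 = 6.74606 minutes.

6.746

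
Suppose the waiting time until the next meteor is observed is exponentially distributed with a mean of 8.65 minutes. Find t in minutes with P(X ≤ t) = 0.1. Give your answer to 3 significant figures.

0.911

The rate is λ = 1/8.65 = 0.115607 per minute.
Set 1 − e^(−λt) = 0.1, so t = −ln(0.9)/λ = 0.10536/0.115607 ≈ 0.911368 minutes.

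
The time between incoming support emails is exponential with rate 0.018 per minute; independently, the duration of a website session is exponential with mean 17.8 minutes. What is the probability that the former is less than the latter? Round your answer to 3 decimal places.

λ_1 = 0.018, λ_2 = 1/17.8 = 0.0561798.
For independent exponentials, P(the former < the latter) = λ_1/(λ_1+λ_2) = 0.018/0.0741798 ≈ 0.243.

0.243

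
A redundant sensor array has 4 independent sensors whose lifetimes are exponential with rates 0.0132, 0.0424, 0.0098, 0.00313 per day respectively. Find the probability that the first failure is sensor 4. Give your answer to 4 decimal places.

The time to first failure is exponential with rate Σλ = 0.0132 + 0.0424 + 0.0098 + 0.00313 = 0.06853.
P(sensor 4 first) = λ_4/Σλ = 0.00313/0.06853 ≈ 0.0457.

0.0457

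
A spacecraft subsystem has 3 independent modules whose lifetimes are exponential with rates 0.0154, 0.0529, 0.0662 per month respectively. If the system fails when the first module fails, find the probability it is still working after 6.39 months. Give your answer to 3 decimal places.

The time to first failure is exponential with rate Σλ = 0.0154 + 0.0529 + 0.0662 = 0.1345.
P(min > 6.39) = e^(−0.1345·6.39) = e^(−0.85945) ≈ 0.423.

0.423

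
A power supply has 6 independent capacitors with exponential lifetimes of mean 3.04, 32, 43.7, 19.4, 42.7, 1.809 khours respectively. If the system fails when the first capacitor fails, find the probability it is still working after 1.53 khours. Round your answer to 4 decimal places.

The first failure time is exponential with rate Σλ_i = 1/3.04 + 1/32 + 1/43.7 + 1/19.4 + 1/42.7 + 1/1.809 = 1.01084 per khour.
P(min > 1.53) = e^(−1.01084·1.53) = e^(−1.5466) ≈ 0.2130.

0.2130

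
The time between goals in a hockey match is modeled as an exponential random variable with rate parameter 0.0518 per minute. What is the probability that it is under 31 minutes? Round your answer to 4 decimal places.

0.7993

P(X ≤ 31) = 1 − e^(−λ·31) = 1 − e^(−1.6058) ≈ 0.7993.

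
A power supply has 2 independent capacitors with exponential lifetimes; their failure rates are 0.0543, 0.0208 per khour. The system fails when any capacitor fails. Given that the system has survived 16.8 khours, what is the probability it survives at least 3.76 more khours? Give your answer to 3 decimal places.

0.754

Time to first failure ~ Exp(Σλ) with Σλ = 0.0751.
By memorylessness, P(T > 16.8+3.76 | T > 16.8) = P(T > 3.76) = e^(−0.0751·3.76) ≈ 0.754.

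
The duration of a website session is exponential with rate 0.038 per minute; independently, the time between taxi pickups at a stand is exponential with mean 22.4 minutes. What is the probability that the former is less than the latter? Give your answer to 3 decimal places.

λ_1 = 0.038, λ_2 = 1/22.4 = 0.0446429.
For independent exponentials, P(the former < the latter) = λ_1/(λ_1+λ_2) = 0.038/0.0826429 ≈ 0.460.

0.460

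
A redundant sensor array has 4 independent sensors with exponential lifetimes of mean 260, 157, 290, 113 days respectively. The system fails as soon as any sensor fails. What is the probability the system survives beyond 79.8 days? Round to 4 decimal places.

0.1659

The first failure time is exponential with rate Σλ_i = 1/260 + 1/157 + 1/290 + 1/113 = 0.0225134 per day.
P(min > 79.8) = e^(−0.0225134·79.8) = e^(−1.7966) ≈ 0.1659.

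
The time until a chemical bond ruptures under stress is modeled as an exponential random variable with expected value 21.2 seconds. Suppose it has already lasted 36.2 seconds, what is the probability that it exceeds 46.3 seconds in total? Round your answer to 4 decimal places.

The rate is λ = 1/21.2 = 0.0471698 per second.
The exponential is memoryless, so the remaining time is again Exp(λ): the condition X > 36.2 is irrelevant.
P(X > 10.1) = e^(−0.47642) ≈ 0.6210.

0.6210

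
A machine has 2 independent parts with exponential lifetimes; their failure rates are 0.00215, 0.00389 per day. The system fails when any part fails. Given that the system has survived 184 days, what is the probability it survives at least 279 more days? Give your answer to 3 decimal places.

Time to first failure ~ Exp(Σλ) with Σλ = 0.00604.
By memorylessness, P(T > 184+279 | T > 184) = P(T > 279) = e^(−0.00604·279) ≈ 0.185.

0.185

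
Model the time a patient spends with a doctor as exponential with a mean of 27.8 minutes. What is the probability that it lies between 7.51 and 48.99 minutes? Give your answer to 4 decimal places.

0.5916

The rate is λ = 1/27.8 = 0.0359712 per minute.
P(7.51 < X < 48.99) = e^(−λ·7.51) − e^(−λ·48.99) = 0.76327 − 0.17166 ≈ 0.5916.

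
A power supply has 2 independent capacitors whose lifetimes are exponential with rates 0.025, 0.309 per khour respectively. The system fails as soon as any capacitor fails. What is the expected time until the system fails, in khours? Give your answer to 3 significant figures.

The time to first failure is exponential with rate Σλ = 0.025 + 0.309 = 0.334.
E[min] = 1/Σλ = 1/0.334 = 2.99401 khours.

2.99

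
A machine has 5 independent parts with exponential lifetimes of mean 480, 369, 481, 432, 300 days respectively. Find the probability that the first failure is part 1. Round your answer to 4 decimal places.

Rates: λ_i = 1/mean_i → 0.00208333, 0.00271003, 0.002079, 0.00231481, 0.00333333; Σλ = 0.0125205.
P(part 1 first) = λ_1/Σλ = 0.00208333/0.0125205 ≈ 0.1664.

0.1664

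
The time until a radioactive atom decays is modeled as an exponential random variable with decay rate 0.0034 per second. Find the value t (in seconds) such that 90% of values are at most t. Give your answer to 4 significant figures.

Set 1 − e^(−λt) = 0.9, so t = −ln(0.1)/λ = 2.3026/0.0034 ≈ 677.231 seconds.

677.2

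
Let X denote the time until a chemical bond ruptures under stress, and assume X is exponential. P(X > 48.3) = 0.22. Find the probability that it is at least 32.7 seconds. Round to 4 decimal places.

0.3588

e^(−λ·48.3) = 0.22 ⇒ λ = −ln(0.22)/48.3 = 0.0313484.
P(X > 32.7) = e^(−0.0313484·32.7) = e^(−1.0251) ≈ 0.3588.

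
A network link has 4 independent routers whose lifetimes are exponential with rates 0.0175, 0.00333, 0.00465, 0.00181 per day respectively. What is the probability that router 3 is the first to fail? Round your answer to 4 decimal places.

The time to first failure is exponential with rate Σλ = 0.0175 + 0.00333 + 0.00465 + 0.00181 = 0.02729.
P(router 3 first) = λ_3/Σλ = 0.00465/0.02729 ≈ 0.1704.

0.1704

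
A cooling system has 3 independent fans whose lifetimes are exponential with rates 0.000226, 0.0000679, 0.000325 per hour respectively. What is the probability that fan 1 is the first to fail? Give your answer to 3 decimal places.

0.365

The time to first failure is exponential with rate Σλ = 0.000226 + 0.0000679 + 0.000325 = 0.0006189.
P(fan 1 first) = λ_1/Σλ = 0.000226/0.0006189 ≈ 0.365.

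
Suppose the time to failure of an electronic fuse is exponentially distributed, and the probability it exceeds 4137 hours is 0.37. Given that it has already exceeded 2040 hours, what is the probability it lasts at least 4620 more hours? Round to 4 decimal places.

0.3294

From e^(−λ·4137) = 0.37, λ = −ln(0.37)/4137 = 0.000240332.
Memoryless: P(X > 2040+4620 | X > 2040) = P(X > 4620) = e^(−0.000240332·4620) ≈ 0.3294.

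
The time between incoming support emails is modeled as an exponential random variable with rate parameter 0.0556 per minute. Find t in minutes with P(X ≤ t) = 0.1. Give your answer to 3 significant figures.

Set 1 − e^(−λt) = 0.1, so t = −ln(0.9)/λ = 0.10536/0.0556 ≈ 1.89497 minutes.

1.89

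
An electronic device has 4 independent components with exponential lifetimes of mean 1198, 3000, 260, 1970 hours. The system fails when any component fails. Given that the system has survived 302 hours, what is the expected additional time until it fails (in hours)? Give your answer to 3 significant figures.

181

First-failure rate Σλ = 1/1198 + 1/3000 + 1/260 + 1/1970 = 0.00552183.
By memorylessness the expected residual is 1/Σλ = 181.1 hours, regardless of the 302 already elapsed.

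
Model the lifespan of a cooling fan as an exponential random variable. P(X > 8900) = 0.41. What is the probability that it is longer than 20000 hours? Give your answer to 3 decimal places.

0.135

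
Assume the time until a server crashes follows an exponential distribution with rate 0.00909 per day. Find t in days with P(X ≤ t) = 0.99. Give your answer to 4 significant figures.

506.6

Set 1 − e^(−λt) = 0.99, so t = −ln(0.01)/λ = 4.6052/0.00909 ≈ 506.619 days.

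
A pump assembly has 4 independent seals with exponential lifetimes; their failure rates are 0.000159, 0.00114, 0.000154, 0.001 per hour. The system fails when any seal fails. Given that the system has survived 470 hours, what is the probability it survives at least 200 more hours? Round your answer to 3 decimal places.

Time to first failure ~ Exp(Σλ) with Σλ = 0.002453.
By memorylessness, P(T > 470+200 | T > 470) = P(T > 200) = e^(−0.002453·200) ≈ 0.612.

0.612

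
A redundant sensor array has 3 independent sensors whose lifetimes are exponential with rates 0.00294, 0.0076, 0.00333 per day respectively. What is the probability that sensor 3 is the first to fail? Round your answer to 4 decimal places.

The time to first failure is exponential with rate Σλ = 0.00294 + 0.0076 + 0.00333 = 0.01387.
P(sensor 3 first) = λ_3/Σλ = 0.00333/0.01387 ≈ 0.2401.

0.2401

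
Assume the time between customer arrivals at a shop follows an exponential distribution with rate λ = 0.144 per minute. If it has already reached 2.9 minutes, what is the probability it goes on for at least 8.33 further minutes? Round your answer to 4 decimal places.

0.3013

By the memoryless property, P(X > 2.9+8.33 | X > 2.9) = P(X > 8.33).
P(X > 8.33) = e^(−1.1995) ≈ 0.3013.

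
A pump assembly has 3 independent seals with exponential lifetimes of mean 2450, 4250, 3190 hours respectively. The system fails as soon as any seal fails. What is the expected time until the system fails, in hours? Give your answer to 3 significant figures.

The first failure time is exponential with rate Σλ_i = 1/2450 + 1/4250 + 1/3190 = 0.000956937 per hour.
E[min] = 1/Σλ = 1/0.000956937 = 1045 hours.

1050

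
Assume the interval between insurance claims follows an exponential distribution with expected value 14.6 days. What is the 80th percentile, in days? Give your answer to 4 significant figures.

23.50

The rate is λ = 1/14.6 = 0.0684932 per day.
Set 1 − e^(−λt) = 0.8, so t = −ln(0.2)/λ = 1.6094/0.0684932 ≈ 23.4978 days.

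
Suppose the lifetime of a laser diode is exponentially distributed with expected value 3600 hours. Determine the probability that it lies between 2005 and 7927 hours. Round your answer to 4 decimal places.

0.4624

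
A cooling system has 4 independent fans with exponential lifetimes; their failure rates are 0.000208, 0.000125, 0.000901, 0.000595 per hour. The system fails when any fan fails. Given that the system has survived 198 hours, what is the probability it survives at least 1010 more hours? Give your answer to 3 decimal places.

0.158

Time to first failure ~ Exp(Σλ) with Σλ = 0.001829.
By memorylessness, P(T > 198+1010 | T > 198) = P(T > 1010) = e^(−0.001829·1010) ≈ 0.158.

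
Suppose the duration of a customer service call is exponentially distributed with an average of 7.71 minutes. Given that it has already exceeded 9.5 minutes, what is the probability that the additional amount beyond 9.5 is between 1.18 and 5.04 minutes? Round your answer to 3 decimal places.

0.338

The rate is λ = 1/7.71 = 0.129702 per minute.
Memoryless: the residual past 9.5 is again Exp(λ).
P(1.18 < residual < 5.04) = e^(−λ·1.18) − e^(−λ·5.04) = 0.85809 − 0.52012 ≈ 0.338.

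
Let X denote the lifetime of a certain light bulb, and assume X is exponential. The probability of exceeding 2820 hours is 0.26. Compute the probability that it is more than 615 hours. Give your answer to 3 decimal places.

0.745

e^(−λ·2820) = 0.26 ⇒ λ = −ln(0.26)/2820 = 0.000477686.
P(X > 615) = e^(−0.000477686·615) = e^(−0.29378) ≈ 0.745.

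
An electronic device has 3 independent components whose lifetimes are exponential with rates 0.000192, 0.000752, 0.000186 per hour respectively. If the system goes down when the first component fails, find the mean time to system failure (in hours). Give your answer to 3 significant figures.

The time to first failure is exponential with rate Σλ = 0.000192 + 0.000752 + 0.000186 = 0.00113.
E[min] = 1/Σλ = 1/0.00113 = 884.956 hours.

885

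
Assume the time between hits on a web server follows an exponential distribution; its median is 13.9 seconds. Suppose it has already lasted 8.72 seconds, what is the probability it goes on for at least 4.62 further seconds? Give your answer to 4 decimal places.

0.7942

For an exponential, median = ln(2)/λ, so λ = ln 2 / 13.9 = 0.0498667 per second.
By the memoryless property, P(X > 8.72+4.62 | X > 8.72) = P(X > 4.62).
P(X > 4.62) = e^(−0.23038) ≈ 0.7942.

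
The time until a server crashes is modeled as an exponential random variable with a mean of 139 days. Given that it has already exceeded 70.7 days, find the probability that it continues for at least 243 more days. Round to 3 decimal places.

The rate is λ = 1/139 = 0.00719424 per day.
P(X > s+t | X > s) = e^(−λ(s+t))/e^(−λs) = e^(−λt), independent of s = 70.7.
P(X > 243) = e^(−1.7482) ≈ 0.174.

0.174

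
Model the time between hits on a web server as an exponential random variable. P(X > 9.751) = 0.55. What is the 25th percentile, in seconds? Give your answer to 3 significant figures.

e^(−λ·9.751) = 0.55 ⇒ λ = −ln(0.55)/9.751 = 0.0613103.
25th percentile: 1 − e^(−λt) = 0.25, t = −ln(0.75)/λ = 4.69223 seconds.

4.69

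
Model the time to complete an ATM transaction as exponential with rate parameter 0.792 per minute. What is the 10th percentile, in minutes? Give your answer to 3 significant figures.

0.133

Set 1 − e^(−λt) = 0.1, so t = −ln(0.9)/λ = 0.10536/0.792 ≈ 0.133031 minutes.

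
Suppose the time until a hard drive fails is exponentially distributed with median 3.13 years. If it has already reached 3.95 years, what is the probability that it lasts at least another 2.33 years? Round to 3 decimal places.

0.597

For an exponential, median = ln(2)/λ, so λ = ln 2 / 3.13 = 0.221453 per year.
By the memoryless property, P(X > 3.95+2.33 | X > 3.95) = P(X > 2.33).
P(X > 2.33) = e^(−0.51598) ≈ 0.597.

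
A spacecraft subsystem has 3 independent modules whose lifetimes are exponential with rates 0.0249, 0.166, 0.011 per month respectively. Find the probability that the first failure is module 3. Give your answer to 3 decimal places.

0.054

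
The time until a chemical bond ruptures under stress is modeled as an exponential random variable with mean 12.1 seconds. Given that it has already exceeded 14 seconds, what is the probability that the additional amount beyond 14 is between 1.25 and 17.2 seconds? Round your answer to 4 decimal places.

0.6605

The rate is λ = 1/12.1 = 0.0826446 per second.
Memoryless: the residual past 14 is again Exp(λ).
P(1.25 < residual < 17.2) = e^(−λ·1.25) − e^(−λ·17.2) = 0.90185 − 0.24135 ≈ 0.6605.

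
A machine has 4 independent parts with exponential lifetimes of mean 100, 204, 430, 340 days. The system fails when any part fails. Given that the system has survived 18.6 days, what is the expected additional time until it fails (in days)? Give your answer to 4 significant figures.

49.58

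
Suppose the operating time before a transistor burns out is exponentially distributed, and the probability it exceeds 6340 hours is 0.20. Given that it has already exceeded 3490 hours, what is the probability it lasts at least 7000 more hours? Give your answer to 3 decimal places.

0.169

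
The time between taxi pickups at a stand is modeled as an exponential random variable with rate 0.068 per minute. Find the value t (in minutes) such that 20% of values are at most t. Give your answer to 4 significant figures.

Set 1 − e^(−λt) = 0.2, so t = −ln(0.8)/λ = 0.22314/0.068 ≈ 3.28152 minutes.

3.282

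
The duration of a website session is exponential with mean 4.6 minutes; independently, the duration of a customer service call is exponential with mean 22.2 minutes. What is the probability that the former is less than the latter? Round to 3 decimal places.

λ_1 = 1/4.6 = 0.217391, λ_2 = 1/22.2 = 0.045045.
For independent exponentials, P(the former < the latter) = λ_1/(λ_1+λ_2) = 0.217391/0.262436 ≈ 0.828.

0.828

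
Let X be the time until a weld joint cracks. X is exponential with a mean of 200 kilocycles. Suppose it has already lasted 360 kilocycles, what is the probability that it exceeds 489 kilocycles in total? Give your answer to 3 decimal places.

0.525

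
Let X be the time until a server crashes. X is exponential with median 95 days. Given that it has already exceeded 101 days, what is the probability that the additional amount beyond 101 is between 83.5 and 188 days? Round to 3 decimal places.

0.290

For an exponential, median = ln(2)/λ, so λ = ln 2 / 95 = 0.00729629 per day.
Memoryless: the residual past 101 is again Exp(λ).
P(83.5 < residual < 188) = e^(−λ·83.5) − e^(−λ·188) = 0.54376 − 0.25367 ≈ 0.290.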